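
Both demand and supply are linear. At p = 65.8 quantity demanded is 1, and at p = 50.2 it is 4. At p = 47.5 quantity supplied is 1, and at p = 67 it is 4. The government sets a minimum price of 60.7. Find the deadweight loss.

1.99

Demand slope = (50.2 − 65.8)/(4 − 1) = −5.2, so p = 71 − 5.2q.
Supply slope = (67 − 47.5)/(4 − 1) = 6.5, so p = 41 + 6.5q.
Competitive equilibrium: 71 − 5.2q = 41 + 6.5q → q* = 2.5641, p* = 57.6667.
At the floor p = 60.7, quantity demanded = (71 − 60.7)/5.2 = 1.9808.
Sellers' marginal cost at q' = 1.9808: 41 + 6.5·1.9808 = 53.8752.
Δq = 2.5641 − 1.9808 = 0.5833; wedge = 60.7 − 53.8752 = 6.8248.
Welfare loss = ½ × 0.5833 × 6.8248 = 1.99.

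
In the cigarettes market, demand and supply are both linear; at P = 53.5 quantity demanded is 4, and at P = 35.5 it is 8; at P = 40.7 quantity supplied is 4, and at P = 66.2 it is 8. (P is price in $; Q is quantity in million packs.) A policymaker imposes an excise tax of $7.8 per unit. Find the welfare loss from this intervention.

Demand slope = (35.5 − 53.5)/(8 − 4) = −4.5, so P = 71.5 − 4.5Q.
Supply slope = (66.2 − 40.7)/(8 − 4) = 6.375, so P = 15.2 + 6.375Q.
Competitive equilibrium: 71.5 − 4.5Q = 15.2 + 6.375Q → Q* = 5.177, P* = 48.2034.
With the tax, the buyer price exceeds the seller price by 7.8: (71.5 − 4.5Q) − (15.2 + 6.375Q) = 7.8 → Q' = 4.4598.
ΔQ = 5.177 − 4.4598 = 0.7172; the wedge equals the tax, 7.8.
The triangle = ½ × 0.7172 × 7.8 = $2.80 million.

$2.80 million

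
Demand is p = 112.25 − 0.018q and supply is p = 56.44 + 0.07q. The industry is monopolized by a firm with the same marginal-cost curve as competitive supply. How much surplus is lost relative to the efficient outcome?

510.32

Competitive equilibrium: 112.25 − 0.018q = 56.44 + 0.07q → q* = 634.2045, p* = 100.8343.
Marginal revenue: MR = 112.25 − 0.036q. Set MR = MC: 112.25 − 0.036q = 56.44 + 0.07q → q_m = 526.5094.
Price p_m = 112.25 − 0.018·526.5094 = 102.7728; MC(q_m) = 56.44 + 0.07·526.5094 = 93.2957.
Competitive q* = 634.2045, so Δq = 107.6951; wedge = 102.7728 − 93.2957 = 9.4771.
Welfare loss = ½ × 107.6951 × 9.4771 = 510.32.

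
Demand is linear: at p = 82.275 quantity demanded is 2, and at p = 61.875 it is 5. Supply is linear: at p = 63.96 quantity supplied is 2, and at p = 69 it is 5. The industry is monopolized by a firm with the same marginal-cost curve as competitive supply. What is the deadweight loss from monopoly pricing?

14.53

Demand slope = (61.875 − 82.275)/(5 − 2) = −6.8, so p = 95.875 − 6.8q.
Supply slope = (69 − 63.96)/(5 − 2) = 1.68, so p = 60.6 + 1.68q.
Competitive equilibrium: 95.875 − 6.8q = 60.6 + 1.68q → q* = 4.1598, p* = 67.5884.
Marginal revenue: MR = 95.875 − 13.6q. Set MR = MC: 95.875 − 13.6q = 60.6 + 1.68q → q_m = 2.3086.
Price p_m = 95.875 − 6.8·2.3086 = 80.1765; MC(q_m) = 60.6 + 1.68·2.3086 = 64.4784.
Competitive q* = 4.1598, so Δq = 1.8512; wedge = 80.1765 − 64.4784 = 15.6981.
Deadweight loss = ½ × 1.8512 × 15.6981 = 14.53.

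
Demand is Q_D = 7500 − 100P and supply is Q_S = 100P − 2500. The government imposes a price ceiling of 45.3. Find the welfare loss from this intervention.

In inverse form: demand P = 75 − 0.01Q, supply P = 25 + 0.01Q.
Competitive equilibrium: 75 − 0.01Q = 25 + 0.01Q → Q* = 2500, P* = 50.
At the ceiling P = 45.3, quantity supplied = (45.3 − 25)/0.01 = 2030.
Willingness to pay at Q' = 2030: 75 − 0.01·2030 = 54.7.
ΔQ = 2500 − 2030 = 470; wedge = 54.7 − 45.3 = 9.4.
DWL = ½ × 470 × 9.4 = 2209.

2209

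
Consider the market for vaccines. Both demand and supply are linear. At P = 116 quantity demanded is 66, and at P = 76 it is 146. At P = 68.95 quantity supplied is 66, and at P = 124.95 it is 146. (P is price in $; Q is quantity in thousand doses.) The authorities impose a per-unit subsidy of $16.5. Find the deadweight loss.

Demand slope = (76 − 116)/(146 − 66) = −0.5, so P = 149 − 0.5Q.
Supply slope = (124.95 − 68.95)/(146 − 66) = 0.7, so P = 22.75 + 0.7Q.
Competitive equilibrium: 149 − 0.5Q = 22.75 + 0.7Q → Q* = 105.2083, P* = 96.3958.
The subsidy lowers effective supply by 16.5: P = 6.25 + 0.7Q.
New quantity: 149 − 0.5Q = 6.25 + 0.7Q → Q' = 118.9583.
Overproduction ΔQ = 118.9583 − 105.2083 = 13.75; wedge = subsidy = 16.5.
DWL = ½ × 13.75 × 16.5 = $113.44 thousand.

$113.44 thousand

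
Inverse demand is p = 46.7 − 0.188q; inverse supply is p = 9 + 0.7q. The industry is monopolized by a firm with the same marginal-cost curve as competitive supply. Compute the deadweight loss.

24.43

Competitive equilibrium: 46.7 − 0.188q = 9 + 0.7q → q* = 42.455, p* = 38.7185.
Marginal revenue: MR = 46.7 − 0.376q. Set MR = MC: 46.7 − 0.376q = 9 + 0.7q → q_m = 35.0372.
Price p_m = 46.7 − 0.188·35.0372 = 40.113; MC(q_m) = 9 + 0.7·35.0372 = 33.526.
Competitive q* = 42.455, so Δq = 7.4178; wedge = 40.113 − 33.526 = 6.587.
DWL = ½ × 7.4178 × 6.587 = 24.43.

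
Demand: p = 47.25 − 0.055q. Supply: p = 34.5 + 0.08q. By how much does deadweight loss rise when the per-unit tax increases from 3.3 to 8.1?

Competitive equilibrium: 47.25 − 0.055q = 34.5 + 0.08q → q* = 94.4444, p* = 42.0556.
For a per-unit tax t: Δq = t/0.135, so DWL = ½·t·(t/0.135) = t²/0.27.
At t = 3.3: DWL = 40.333. At t = 8.1: DWL = 243.
Increase = 243 − 40.333 = 202.67.

202.67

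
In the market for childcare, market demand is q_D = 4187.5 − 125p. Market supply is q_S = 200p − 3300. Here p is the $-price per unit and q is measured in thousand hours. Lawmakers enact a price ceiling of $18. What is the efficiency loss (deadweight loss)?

In inverse form: demand p = 33.5 − 0.008q, supply p = 16.5 + 0.005q.
Competitive equilibrium: 33.5 − 0.008q = 16.5 + 0.005q → q* = 1307.6923, p* = 23.0385.
At the ceiling p = 18, quantity supplied = (18 − 16.5)/0.005 = 300.
Willingness to pay at q' = 300: 33.5 − 0.008·300 = 31.1.
Δq = 1307.6923 − 300 = 1007.6923; wedge = 31.1 − 18 = 13.1.
DWL = ½ × 1007.6923 × 13.1 = $6600.38 thousand.

$6600.38 thousand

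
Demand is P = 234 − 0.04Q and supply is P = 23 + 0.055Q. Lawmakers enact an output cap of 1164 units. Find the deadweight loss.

53074.61

Competitive equilibrium: 234 − 0.04Q = 23 + 0.055Q → Q* = 2221.0526, P* = 145.1579.
At Q = 1164: demand price = 234 − 0.04·1164 = 187.44; supply price = 23 + 0.055·1164 = 87.02.
ΔQ = 2221.0526 − 1164 = 1057.0526; wedge = 187.44 − 87.02 = 100.42.
Deadweight loss = ½ × 1057.0526 × 100.42 = 53074.61.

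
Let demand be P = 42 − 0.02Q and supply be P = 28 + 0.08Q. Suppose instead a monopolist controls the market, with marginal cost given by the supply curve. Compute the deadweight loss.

Competitive equilibrium: 42 − 0.02Q = 28 + 0.08Q → Q* = 140, P* = 39.2.
Marginal revenue: MR = 42 − 0.04Q. Set MR = MC: 42 − 0.04Q = 28 + 0.08Q → Q_m = 116.6667.
Price P_m = 42 − 0.02·116.6667 = 39.6667; MC(Q_m) = 28 + 0.08·116.6667 = 37.3333.
Competitive Q* = 140, so ΔQ = 23.3333; wedge = 39.6667 − 37.3333 = 2.3334.
DWL = ½ × 23.3333 × 2.3334 = 27.22.

27.22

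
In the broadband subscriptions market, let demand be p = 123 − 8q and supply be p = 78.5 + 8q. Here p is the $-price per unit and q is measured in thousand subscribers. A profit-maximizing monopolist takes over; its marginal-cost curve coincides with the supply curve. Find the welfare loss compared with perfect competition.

$6.88 thousand

Competitive equilibrium: 123 − 8q = 78.5 + 8q → q* = 2.7813, p* = 100.75.
Marginal revenue: MR = 123 − 16q. Set MR = MC: 123 − 16q = 78.5 + 8q → q_m = 1.8542.
Price p_m = 123 − 8·1.8542 = 108.1664; MC(q_m) = 78.5 + 8·1.8542 = 93.3336.
Competitive q* = 2.7813, so Δq = 0.9271; wedge = 108.1664 − 93.3336 = 14.8328.
DWL = ½ × 0.9271 × 14.8328 = $6.88 thousand.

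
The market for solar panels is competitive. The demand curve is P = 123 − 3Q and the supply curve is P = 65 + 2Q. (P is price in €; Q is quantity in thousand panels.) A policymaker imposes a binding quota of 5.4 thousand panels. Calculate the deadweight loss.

Competitive equilibrium: 123 − 3Q = 65 + 2Q → Q* = 11.6, P* = 88.2.
At Q = 5.4: demand price = 123 − 3·5.4 = 106.8; supply price = 65 + 2·5.4 = 75.8.
ΔQ = 11.6 − 5.4 = 6.2; wedge = 106.8 − 75.8 = 31.
Welfare loss = ½ × 6.2 × 31 = €96.10 thousand.

€96.10 thousand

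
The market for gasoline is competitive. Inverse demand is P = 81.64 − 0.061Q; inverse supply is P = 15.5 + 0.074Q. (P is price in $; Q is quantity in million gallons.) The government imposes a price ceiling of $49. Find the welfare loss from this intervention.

$93.53 million

Competitive equilibrium: 81.64 − 0.061Q = 15.5 + 0.074Q → Q* = 489.9259, P* = 51.7545.
At the ceiling P = 49, quantity supplied = (49 − 15.5)/0.074 = 452.7027.
Willingness to pay at Q' = 452.7027: 81.64 − 0.061·452.7027 = 54.0251.
ΔQ = 489.9259 − 452.7027 = 37.2232; wedge = 54.0251 − 49 = 5.0251.
Deadweight loss = ½ × 37.2232 × 5.0251 = $93.53 million.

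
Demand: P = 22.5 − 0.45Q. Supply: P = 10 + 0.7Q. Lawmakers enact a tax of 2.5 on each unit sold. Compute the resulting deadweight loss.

Competitive equilibrium: 22.5 − 0.45Q = 10 + 0.7Q → Q* = 10.8696, P* = 17.6087.
With the tax, the buyer price exceeds the seller price by 2.5: (22.5 − 0.45Q) − (10 + 0.7Q) = 2.5 → Q' = 8.6957.
ΔQ = 10.8696 − 8.6957 = 2.1739; the wedge equals the tax, 2.5.
DWL = ½ × 2.1739 × 2.5 = 2.72.

2.72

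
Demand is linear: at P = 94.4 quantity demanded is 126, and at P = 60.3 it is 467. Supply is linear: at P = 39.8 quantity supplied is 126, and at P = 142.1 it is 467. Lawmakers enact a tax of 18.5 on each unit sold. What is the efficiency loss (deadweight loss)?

Demand slope = (60.3 − 94.4)/(467 − 126) = −0.1, so P = 107 − 0.1Q.
Supply slope = (142.1 − 39.8)/(467 − 126) = 0.3, so P = 2 + 0.3Q.
Competitive equilibrium: 107 − 0.1Q = 2 + 0.3Q → Q* = 262.5, P* = 80.75.
With the tax, the buyer price exceeds the seller price by 18.5: (107 − 0.1Q) − (2 + 0.3Q) = 18.5 → Q' = 216.25.
ΔQ = 262.5 − 216.25 = 46.25; the wedge equals the tax, 18.5.
Welfare loss = ½ × 46.25 × 18.5 = 427.81.

427.81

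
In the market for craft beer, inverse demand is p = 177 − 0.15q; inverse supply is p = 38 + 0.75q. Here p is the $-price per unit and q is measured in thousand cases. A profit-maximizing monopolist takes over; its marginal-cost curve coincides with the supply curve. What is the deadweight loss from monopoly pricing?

$219.06 thousand

Competitive equilibrium: 177 − 0.15q = 38 + 0.75q → q* = 154.4444, p* = 153.8333.
Marginal revenue: MR = 177 − 0.3q. Set MR = MC: 177 − 0.3q = 38 + 0.75q → q_m = 132.381.
Price p_m = 177 − 0.15·132.381 = 157.1429; MC(q_m) = 38 + 0.75·132.381 = 137.2858.
Competitive q* = 154.4444, so Δq = 22.0634; wedge = 157.1429 − 137.2858 = 19.8571.
Deadweight loss = ½ × 22.0634 × 19.8571 = $219.06 thousand.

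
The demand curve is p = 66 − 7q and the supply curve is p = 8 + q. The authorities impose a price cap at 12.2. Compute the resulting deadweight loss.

37.21

Competitive equilibrium: 66 − 7q = 8 + q → q* = 7.25, p* = 15.25.
At the ceiling p = 12.2, quantity supplied = (12.2 − 8)/1 = 4.2.
Willingness to pay at q' = 4.2: 66 − 7·4.2 = 36.6.
Δq = 7.25 − 4.2 = 3.05; wedge = 36.6 − 12.2 = 24.4.
Deadweight loss = ½ × 3.05 × 24.4 = 37.21.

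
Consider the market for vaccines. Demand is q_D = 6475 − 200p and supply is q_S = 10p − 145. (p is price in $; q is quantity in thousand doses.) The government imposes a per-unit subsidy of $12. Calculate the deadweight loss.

In inverse form: demand p = 32.375 − 0.005q, supply p = 14.5 + 0.1q.
Competitive equilibrium: 32.375 − 0.005q = 14.5 + 0.1q → q* = 170.2381, p* = 31.5238.
The subsidy lowers effective supply by 12: p = 2.5 + 0.1q.
New quantity: 32.375 − 0.005q = 2.5 + 0.1q → q' = 284.5238.
Overproduction Δq = 284.5238 − 170.2381 = 114.2857; wedge = subsidy = 12.
The triangle = ½ × 114.2857 × 12 = $685.71 thousand.

$685.71 thousand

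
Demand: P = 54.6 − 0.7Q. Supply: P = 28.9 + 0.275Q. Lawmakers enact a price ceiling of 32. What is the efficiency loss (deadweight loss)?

Competitive equilibrium: 54.6 − 0.7Q = 28.9 + 0.275Q → Q* = 26.359, P* = 36.1487.
At the ceiling P = 32, quantity supplied = (32 − 28.9)/0.275 = 11.2727.
Willingness to pay at Q' = 11.2727: 54.6 − 0.7·11.2727 = 46.7091.
ΔQ = 26.359 − 11.2727 = 15.0863; wedge = 46.7091 − 32 = 14.7091.
DWL = ½ × 15.0863 × 14.7091 = 110.95.

110.95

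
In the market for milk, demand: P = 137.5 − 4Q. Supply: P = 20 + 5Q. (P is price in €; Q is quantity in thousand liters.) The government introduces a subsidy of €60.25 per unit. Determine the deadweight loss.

€201.67 thousand

Competitive equilibrium: 137.5 − 4Q = 20 + 5Q → Q* = 13.0556, P* = 85.2778.
The subsidy lowers effective supply by 60.25: P = 5Q − 40.25.
New quantity: 137.5 − 4Q = 5Q − 40.25 → Q' = 19.75.
Overproduction ΔQ = 19.75 − 13.0556 = 6.6944; wedge = subsidy = 60.25.
Welfare loss = ½ × 6.6944 × 60.25 = €201.67 thousand.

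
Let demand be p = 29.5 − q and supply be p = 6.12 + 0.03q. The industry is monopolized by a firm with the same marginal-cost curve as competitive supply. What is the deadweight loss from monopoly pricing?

64.39

Competitive equilibrium: 29.5 − q = 6.12 + 0.03q → q* = 22.699, p* = 6.801.
Marginal revenue: MR = 29.5 − 2q. Set MR = MC: 29.5 − 2q = 6.12 + 0.03q → q_m = 11.5172.
Price p_m = 29.5 − 1·11.5172 = 17.9828; MC(q_m) = 6.12 + 0.03·11.5172 = 6.4655.
Competitive q* = 22.699, so Δq = 11.1818; wedge = 17.9828 − 6.4655 = 11.5173.
The triangle = ½ × 11.1818 × 11.5173 = 64.39.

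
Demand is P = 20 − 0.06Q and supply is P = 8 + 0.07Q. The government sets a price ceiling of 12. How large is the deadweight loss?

Competitive equilibrium: 20 − 0.06Q = 8 + 0.07Q → Q* = 92.3077, P* = 14.4615.
At the ceiling P = 12, quantity supplied = (12 − 8)/0.07 = 57.1429.
Willingness to pay at Q' = 57.1429: 20 − 0.06·57.1429 = 16.5714.
ΔQ = 92.3077 − 57.1429 = 35.1648; wedge = 16.5714 − 12 = 4.5714.
Deadweight loss = ½ × 35.1648 × 4.5714 = 80.38.

80.38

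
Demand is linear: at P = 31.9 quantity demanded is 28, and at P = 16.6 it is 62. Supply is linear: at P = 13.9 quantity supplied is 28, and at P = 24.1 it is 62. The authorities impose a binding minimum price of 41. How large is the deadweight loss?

733.35

Demand slope = (16.6 − 31.9)/(62 − 28) = −0.45, so P = 44.5 − 0.45Q.
Supply slope = (24.1 − 13.9)/(62 − 28) = 0.3, so P = 5.5 + 0.3Q.
Competitive equilibrium: 44.5 − 0.45Q = 5.5 + 0.3Q → Q* = 52, P* = 21.1.
At the floor P = 41, quantity demanded = (44.5 − 41)/0.45 = 7.7778.
Sellers' marginal cost at Q' = 7.7778: 5.5 + 0.3·7.7778 = 7.8333.
ΔQ = 52 − 7.7778 = 44.2222; wedge = 41 − 7.8333 = 33.1667.
Deadweight loss = ½ × 44.2222 × 33.1667 = 733.35.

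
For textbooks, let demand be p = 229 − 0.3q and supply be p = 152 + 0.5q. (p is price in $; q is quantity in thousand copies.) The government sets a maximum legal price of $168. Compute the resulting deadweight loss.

$1651.225 thousand

Competitive equilibrium: 229 − 0.3q = 152 + 0.5q → q* = 96.25, p* = 200.125.
At the ceiling p = 168, quantity supplied = (168 − 152)/0.5 = 32.
Willingness to pay at q' = 32: 229 − 0.3·32 = 219.4.
Δq = 96.25 − 32 = 64.25; wedge = 219.4 − 168 = 51.4.
DWL = ½ × 64.25 × 51.4 = $1651.225 thousand.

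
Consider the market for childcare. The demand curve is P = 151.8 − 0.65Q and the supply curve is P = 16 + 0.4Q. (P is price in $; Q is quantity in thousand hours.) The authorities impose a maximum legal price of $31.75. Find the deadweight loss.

Competitive equilibrium: 151.8 − 0.65Q = 16 + 0.4Q → Q* = 129.3333, P* = 67.7333.
At the ceiling P = 31.75, quantity supplied = (31.75 − 16)/0.4 = 39.375.
Willingness to pay at Q' = 39.375: 151.8 − 0.65·39.375 = 126.2063.
ΔQ = 129.3333 − 39.375 = 89.9583; wedge = 126.2063 − 31.75 = 94.4563.
Deadweight loss = ½ × 89.9583 × 94.4563 = $4248.56 thousand.

$4248.56 thousand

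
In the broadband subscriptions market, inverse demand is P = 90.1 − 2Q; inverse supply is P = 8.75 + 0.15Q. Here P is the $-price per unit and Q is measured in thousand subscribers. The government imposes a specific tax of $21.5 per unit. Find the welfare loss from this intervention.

Competitive equilibrium: 90.1 − 2Q = 8.75 + 0.15Q → Q* = 37.8372, P* = 14.4256.
With the tax, the buyer price exceeds the seller price by 21.5: (90.1 − 2Q) − (8.75 + 0.15Q) = 21.5 → Q' = 27.8372.
ΔQ = 37.8372 − 27.8372 = 10; the wedge equals the tax, 21.5.
Deadweight loss = ½ × 10 × 21.5 = $107.50 thousand.

$107.50 thousand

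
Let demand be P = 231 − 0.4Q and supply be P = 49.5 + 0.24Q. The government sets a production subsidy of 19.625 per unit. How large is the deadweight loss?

300.89

Competitive equilibrium: 231 − 0.4Q = 49.5 + 0.24Q → Q* = 283.5938, P* = 117.5625.
The subsidy lowers effective supply by 19.625: P = 29.875 + 0.24Q.
New quantity: 231 − 0.4Q = 29.875 + 0.24Q → Q' = 314.2578.
Overproduction ΔQ = 314.2578 − 283.5938 = 30.664; wedge = subsidy = 19.625.
DWL = ½ × 30.664 × 19.625 = 300.89.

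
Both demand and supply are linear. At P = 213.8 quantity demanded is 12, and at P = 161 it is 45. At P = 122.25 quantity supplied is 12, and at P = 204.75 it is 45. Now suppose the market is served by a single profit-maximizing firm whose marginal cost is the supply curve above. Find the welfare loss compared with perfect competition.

190.36

Demand slope = (161 − 213.8)/(45 − 12) = −1.6, so P = 233 − 1.6Q.
Supply slope = (204.75 − 122.25)/(45 − 12) = 2.5, so P = 92.25 + 2.5Q.
Competitive equilibrium: 233 − 1.6Q = 92.25 + 2.5Q → Q* = 34.3293, P* = 178.0732.
Marginal revenue: MR = 233 − 3.2Q. Set MR = MC: 233 − 3.2Q = 92.25 + 2.5Q → Q_m = 24.693.
Price P_m = 233 − 1.6·24.693 = 193.4912; MC(Q_m) = 92.25 + 2.5·24.693 = 153.9825.
Competitive Q* = 34.3293, so ΔQ = 9.6363; wedge = 193.4912 − 153.9825 = 39.5087.
Deadweight loss = ½ × 9.6363 × 39.5087 = 190.36.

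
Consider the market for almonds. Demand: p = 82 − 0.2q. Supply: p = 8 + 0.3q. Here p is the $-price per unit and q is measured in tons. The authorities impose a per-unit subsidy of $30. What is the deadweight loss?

Competitive equilibrium: 82 − 0.2q = 8 + 0.3q → q* = 148, p* = 52.4.
The subsidy lowers effective supply by 30: p = 0.3q − 22.
New quantity: 82 − 0.2q = 0.3q − 22 → q' = 208.
Overproduction Δq = 208 − 148 = 60; wedge = subsidy = 30.
Welfare loss = ½ × 60 × 30 = $900.

$900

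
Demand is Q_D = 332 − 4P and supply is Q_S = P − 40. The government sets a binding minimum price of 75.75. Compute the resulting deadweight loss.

18.225

In inverse form: demand P = 83 − 0.25Q, supply P = 40 + Q.
Competitive equilibrium: 83 − 0.25Q = 40 + Q → Q* = 34.4, P* = 74.4.
At the floor P = 75.75, quantity demanded = (83 − 75.75)/0.25 = 29.
Sellers' marginal cost at Q' = 29: 40 + 1·29 = 69.
ΔQ = 34.4 − 29 = 5.4; wedge = 75.75 − 69 = 6.75.
Deadweight loss = ½ × 5.4 × 6.75 = 18.225.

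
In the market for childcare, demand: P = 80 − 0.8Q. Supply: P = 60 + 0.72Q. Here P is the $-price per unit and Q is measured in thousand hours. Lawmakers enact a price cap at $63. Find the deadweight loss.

$61.44 thousand

Competitive equilibrium: 80 − 0.8Q = 60 + 0.72Q → Q* = 13.1579, P* = 69.4737.
At the ceiling P = 63, quantity supplied = (63 − 60)/0.72 = 4.1667.
Willingness to pay at Q' = 4.1667: 80 − 0.8·4.1667 = 76.6666.
ΔQ = 13.1579 − 4.1667 = 8.9912; wedge = 76.6666 − 63 = 13.6666.
DWL = ½ × 8.9912 × 13.6666 = $61.44 thousand.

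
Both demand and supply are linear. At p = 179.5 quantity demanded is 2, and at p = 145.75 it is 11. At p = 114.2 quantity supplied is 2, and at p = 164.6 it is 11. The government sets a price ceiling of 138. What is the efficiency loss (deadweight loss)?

Demand slope = (145.75 − 179.5)/(11 − 2) = −3.75, so p = 187 − 3.75q.
Supply slope = (164.6 − 114.2)/(11 − 2) = 5.6, so p = 103 + 5.6q.
Competitive equilibrium: 187 − 3.75q = 103 + 5.6q → q* = 8.984, p* = 153.3102.
At the ceiling p = 138, quantity supplied = (138 − 103)/5.6 = 6.25.
Willingness to pay at q' = 6.25: 187 − 3.75·6.25 = 163.5625.
Δq = 8.984 − 6.25 = 2.734; wedge = 163.5625 − 138 = 25.5625.
Welfare loss = ½ × 2.734 × 25.5625 = 34.94.

34.94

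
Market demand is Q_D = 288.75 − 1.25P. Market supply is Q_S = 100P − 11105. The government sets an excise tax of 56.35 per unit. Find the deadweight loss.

1960.08

In inverse form: demand P = 231 − 0.8Q, supply P = 111.05 + 0.01Q.
Competitive equilibrium: 231 − 0.8Q = 111.05 + 0.01Q → Q* = 148.0864, P* = 112.5309.
With the tax, the buyer price exceeds the seller price by 56.35: (231 − 0.8Q) − (111.05 + 0.01Q) = 56.35 → Q' = 78.5185.
ΔQ = 148.0864 − 78.5185 = 69.5679; the wedge equals the tax, 56.35.
The triangle = ½ × 69.5679 × 56.35 = 1960.08.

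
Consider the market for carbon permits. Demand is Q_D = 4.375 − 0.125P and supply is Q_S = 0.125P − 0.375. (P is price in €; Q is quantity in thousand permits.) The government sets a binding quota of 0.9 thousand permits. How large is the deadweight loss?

€9.68 thousand

In inverse form: demand P = 35 − 8Q, supply P = 3 + 8Q.
Competitive equilibrium: 35 − 8Q = 3 + 8Q → Q* = 2, P* = 19.
At Q = 0.9: demand price = 35 − 8·0.9 = 27.8; supply price = 3 + 8·0.9 = 10.2.
ΔQ = 2 − 0.9 = 1.1; wedge = 27.8 − 10.2 = 17.6.
DWL = ½ × 1.1 × 17.6 = €9.68 thousand.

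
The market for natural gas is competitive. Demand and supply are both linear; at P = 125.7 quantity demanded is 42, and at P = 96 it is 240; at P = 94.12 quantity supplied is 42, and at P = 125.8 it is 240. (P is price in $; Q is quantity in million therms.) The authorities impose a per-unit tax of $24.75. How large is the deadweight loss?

$988 million

Demand slope = (96 − 125.7)/(240 − 42) = −0.15, so P = 132 − 0.15Q.
Supply slope = (125.8 − 94.12)/(240 − 42) = 0.16, so P = 87.4 + 0.16Q.
Competitive equilibrium: 132 − 0.15Q = 87.4 + 0.16Q → Q* = 143.871, P* = 110.4194.
With the tax, the buyer price exceeds the seller price by 24.75: (132 − 0.15Q) − (87.4 + 0.16Q) = 24.75 → Q' = 64.0323.
ΔQ = 143.871 − 64.0323 = 79.8387; the wedge equals the tax, 24.75.
The triangle = ½ × 79.8387 × 24.75 = $988 million.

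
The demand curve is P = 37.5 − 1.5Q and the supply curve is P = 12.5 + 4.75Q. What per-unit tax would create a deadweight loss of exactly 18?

Competitive equilibrium: 37.5 − 1.5Q = 12.5 + 4.75Q → Q* = 4, P* = 31.5.
A tax t gives ΔQ = t/6.25 and wedge t, so DWL = t²/12.5.
t²/12.5 = 18 → t² = 225 → t = 15.

15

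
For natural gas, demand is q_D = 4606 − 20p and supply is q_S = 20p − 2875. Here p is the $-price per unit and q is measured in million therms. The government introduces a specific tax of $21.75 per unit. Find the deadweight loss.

In inverse form: demand p = 230.3 − 0.05q, supply p = 143.75 + 0.05q.
Competitive equilibrium: 230.3 − 0.05q = 143.75 + 0.05q → q* = 865.5, p* = 187.025.
With the tax, the buyer price exceeds the seller price by 21.75: (230.3 − 0.05q) − (143.75 + 0.05q) = 21.75 → q' = 648.
Δq = 865.5 − 648 = 217.5; the wedge equals the tax, 21.75.
The triangle = ½ × 217.5 × 21.75 = $2365.31 million.

$2365.31 million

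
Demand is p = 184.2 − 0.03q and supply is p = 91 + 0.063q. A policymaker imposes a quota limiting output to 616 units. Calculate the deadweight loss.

Competitive equilibrium: 184.2 − 0.03q = 91 + 0.063q → q* = 1002.1505, p* = 154.1355.
At q = 616: demand price = 184.2 − 0.03·616 = 165.72; supply price = 91 + 0.063·616 = 129.808.
Δq = 1002.1505 − 616 = 386.1505; wedge = 165.72 − 129.808 = 35.912.
Welfare loss = ½ × 386.1505 × 35.912 = 6933.72.

6933.72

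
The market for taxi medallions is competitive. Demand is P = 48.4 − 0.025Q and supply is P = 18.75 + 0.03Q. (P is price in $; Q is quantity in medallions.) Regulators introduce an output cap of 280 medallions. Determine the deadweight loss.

Competitive equilibrium: 48.4 − 0.025Q = 18.75 + 0.03Q → Q* = 539.0909, P* = 34.9227.
At Q = 280: demand price = 48.4 − 0.025·280 = 41.4; supply price = 18.75 + 0.03·280 = 27.15.
ΔQ = 539.0909 − 280 = 259.0909; wedge = 41.4 − 27.15 = 14.25.
DWL = ½ × 259.0909 × 14.25 = $1846.02.

$1846.02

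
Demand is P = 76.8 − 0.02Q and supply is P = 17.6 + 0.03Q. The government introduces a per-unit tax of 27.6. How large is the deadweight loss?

Competitive equilibrium: 76.8 − 0.02Q = 17.6 + 0.03Q → Q* = 1184, P* = 53.12.
With the tax, the buyer price exceeds the seller price by 27.6: (76.8 − 0.02Q) − (17.6 + 0.03Q) = 27.6 → Q' = 632.
ΔQ = 1184 − 632 = 552; the wedge equals the tax, 27.6.
Deadweight loss = ½ × 552 × 27.6 = 7617.60.

7617.60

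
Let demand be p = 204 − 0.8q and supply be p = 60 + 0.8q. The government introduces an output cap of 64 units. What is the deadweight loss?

540.80

Competitive equilibrium: 204 − 0.8q = 60 + 0.8q → q* = 90, p* = 132.
At q = 64: demand price = 204 − 0.8·64 = 152.8; supply price = 60 + 0.8·64 = 111.2.
Δq = 90 − 64 = 26; wedge = 152.8 − 111.2 = 41.6.
The triangle = ½ × 26 × 41.6 = 540.80.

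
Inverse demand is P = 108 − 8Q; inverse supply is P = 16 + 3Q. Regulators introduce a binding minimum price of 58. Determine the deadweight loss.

Competitive equilibrium: 108 − 8Q = 16 + 3Q → Q* = 8.3636, P* = 41.0909.
At the floor P = 58, quantity demanded = (108 − 58)/8 = 6.25.
Sellers' marginal cost at Q' = 6.25: 16 + 3·6.25 = 34.75.
ΔQ = 8.3636 − 6.25 = 2.1136; wedge = 58 − 34.75 = 23.25.
The triangle = ½ × 2.1136 × 23.25 = 24.57.

24.57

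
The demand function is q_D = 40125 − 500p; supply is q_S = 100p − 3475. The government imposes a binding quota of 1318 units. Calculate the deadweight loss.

36714.16

In inverse form: demand p = 80.25 − 0.002q, supply p = 34.75 + 0.01q.
Competitive equilibrium: 80.25 − 0.002q = 34.75 + 0.01q → q* = 3791.6667, p* = 72.6667.
At q = 1318: demand price = 80.25 − 0.002·1318 = 77.614; supply price = 34.75 + 0.01·1318 = 47.93.
Δq = 3791.6667 − 1318 = 2473.6667; wedge = 77.614 − 47.93 = 29.684.
Deadweight loss = ½ × 2473.6667 × 29.684 = 36714.16.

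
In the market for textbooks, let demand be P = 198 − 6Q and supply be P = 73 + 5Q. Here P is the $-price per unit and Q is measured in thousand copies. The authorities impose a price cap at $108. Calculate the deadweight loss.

$104.73 thousand

Competitive equilibrium: 198 − 6Q = 73 + 5Q → Q* = 11.3636, P* = 129.8182.
At the ceiling P = 108, quantity supplied = (108 − 73)/5 = 7.
Willingness to pay at Q' = 7: 198 − 6·7 = 156.
ΔQ = 11.3636 − 7 = 4.3636; wedge = 156 − 108 = 48.
DWL = ½ × 4.3636 × 48 = $104.73 thousand.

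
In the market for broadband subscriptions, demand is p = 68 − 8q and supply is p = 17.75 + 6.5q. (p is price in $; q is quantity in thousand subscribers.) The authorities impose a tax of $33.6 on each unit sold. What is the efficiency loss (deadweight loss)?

Competitive equilibrium: 68 − 8q = 17.75 + 6.5q → q* = 3.4655, p* = 40.2759.
With the tax, the buyer price exceeds the seller price by 33.6: (68 − 8q) − (17.75 + 6.5q) = 33.6 → q' = 1.1483.
Δq = 3.4655 − 1.1483 = 2.3172; the wedge equals the tax, 33.6.
Deadweight loss = ½ × 2.3172 × 33.6 = $38.93 thousand.

$38.93 thousand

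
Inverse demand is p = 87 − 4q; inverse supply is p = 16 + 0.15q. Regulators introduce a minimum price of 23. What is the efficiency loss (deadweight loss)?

2.55

Competitive equilibrium: 87 − 4q = 16 + 0.15q → q* = 17.1084, p* = 18.5663.
At the floor p = 23, quantity demanded = (87 − 23)/4 = 16.
Sellers' marginal cost at q' = 16: 16 + 0.15·16 = 18.4.
Δq = 17.1084 − 16 = 1.1084; wedge = 23 − 18.4 = 4.6.
DWL = ½ × 1.1084 × 4.6 = 2.55.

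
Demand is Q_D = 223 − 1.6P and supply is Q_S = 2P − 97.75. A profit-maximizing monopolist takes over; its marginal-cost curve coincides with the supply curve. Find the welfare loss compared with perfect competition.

464.30

In inverse form: demand P = 139.375 − 0.625Q, supply P = 48.875 + 0.5Q.
Competitive equilibrium: 139.375 − 0.625Q = 48.875 + 0.5Q → Q* = 80.4444, P* = 89.0972.
Marginal revenue: MR = 139.375 − 1.25Q. Set MR = MC: 139.375 − 1.25Q = 48.875 + 0.5Q → Q_m = 51.7143.
Price P_m = 139.375 − 0.625·51.7143 = 107.0536; MC(Q_m) = 48.875 + 0.5·51.7143 = 74.7322.
Competitive Q* = 80.4444, so ΔQ = 28.7301; wedge = 107.0536 − 74.7322 = 32.3214.
DWL = ½ × 28.7301 × 32.3214 = 464.30.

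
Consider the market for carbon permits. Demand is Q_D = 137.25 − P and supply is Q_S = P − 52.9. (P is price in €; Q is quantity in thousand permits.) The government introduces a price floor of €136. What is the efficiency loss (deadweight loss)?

€1674.86 thousand

In inverse form: demand P = 137.25 − Q, supply P = 52.9 + Q.
Competitive equilibrium: 137.25 − Q = 52.9 + Q → Q* = 42.175, P* = 95.075.
At the floor P = 136, quantity demanded = (137.25 − 136)/1 = 1.25.
Sellers' marginal cost at Q' = 1.25: 52.9 + 1·1.25 = 54.15.
ΔQ = 42.175 − 1.25 = 40.925; wedge = 136 − 54.15 = 81.85.
The triangle = ½ × 40.925 × 81.85 = €1674.86 thousand.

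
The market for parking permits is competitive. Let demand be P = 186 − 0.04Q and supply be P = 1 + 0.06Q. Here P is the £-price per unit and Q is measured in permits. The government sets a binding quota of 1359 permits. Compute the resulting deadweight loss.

£12054.05

Competitive equilibrium: 186 − 0.04Q = 1 + 0.06Q → Q* = 1850, P* = 112.
At Q = 1359: demand price = 186 − 0.04·1359 = 131.64; supply price = 1 + 0.06·1359 = 82.54.
ΔQ = 1850 − 1359 = 491; wedge = 131.64 − 82.54 = 49.1.
DWL = ½ × 491 × 49.1 = £12054.05.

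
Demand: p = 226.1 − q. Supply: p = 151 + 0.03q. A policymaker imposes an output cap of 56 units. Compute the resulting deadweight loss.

Competitive equilibrium: 226.1 − q = 151 + 0.03q → q* = 72.9126, p* = 153.1874.
At q = 56: demand price = 226.1 − 1·56 = 170.1; supply price = 151 + 0.03·56 = 152.68.
Δq = 72.9126 − 56 = 16.9126; wedge = 170.1 − 152.68 = 17.42.
The triangle = ½ × 16.9126 × 17.42 = 147.31.

147.31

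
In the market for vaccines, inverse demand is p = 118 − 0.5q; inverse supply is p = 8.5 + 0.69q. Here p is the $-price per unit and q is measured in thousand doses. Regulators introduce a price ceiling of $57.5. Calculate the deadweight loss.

Competitive equilibrium: 118 − 0.5q = 8.5 + 0.69q → q* = 92.0168, p* = 71.9916.
At the ceiling p = 57.5, quantity supplied = (57.5 − 8.5)/0.69 = 71.0145.
Willingness to pay at q' = 71.0145: 118 − 0.5·71.0145 = 82.4928.
Δq = 92.0168 − 71.0145 = 21.0023; wedge = 82.4928 − 57.5 = 24.9928.
Welfare loss = ½ × 21.0023 × 24.9928 = $262.45 thousand.

$262.45 thousand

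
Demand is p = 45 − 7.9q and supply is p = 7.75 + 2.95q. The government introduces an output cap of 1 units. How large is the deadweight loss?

32.12

Competitive equilibrium: 45 − 7.9q = 7.75 + 2.95q → q* = 3.4332, p* = 17.8779.
At q = 1: demand price = 45 − 7.9·1 = 37.1; supply price = 7.75 + 2.95·1 = 10.7.
Δq = 3.4332 − 1 = 2.4332; wedge = 37.1 − 10.7 = 26.4.
Welfare loss = ½ × 2.4332 × 26.4 = 32.12.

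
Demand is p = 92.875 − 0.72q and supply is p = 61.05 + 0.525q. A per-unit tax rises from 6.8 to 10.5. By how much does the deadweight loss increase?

25.71

Competitive equilibrium: 92.875 − 0.72q = 61.05 + 0.525q → q* = 25.5622, p* = 74.4702.
For a per-unit tax t: Δq = t/1.245, so DWL = ½·t·(t/1.245) = t²/2.49.
At t = 6.8: DWL = 18.57. At t = 10.5: DWL = 44.277.
Increase = 44.277 − 18.57 = 25.71.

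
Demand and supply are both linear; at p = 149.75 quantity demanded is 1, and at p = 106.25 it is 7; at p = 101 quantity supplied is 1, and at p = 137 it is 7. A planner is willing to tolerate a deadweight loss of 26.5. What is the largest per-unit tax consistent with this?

Demand slope = (106.25 − 149.75)/(7 − 1) = −7.25, so p = 157 − 7.25q.
Supply slope = (137 − 101)/(7 − 1) = 6, so p = 95 + 6q.
Competitive equilibrium: 157 − 7.25q = 95 + 6q → q* = 4.6792, p* = 123.0755.
A tax t gives Δq = t/13.25 and wedge t, so DWL = t²/26.5.
t²/26.5 = 26.5 → t² = 702.25 → t = 26.5.

26.5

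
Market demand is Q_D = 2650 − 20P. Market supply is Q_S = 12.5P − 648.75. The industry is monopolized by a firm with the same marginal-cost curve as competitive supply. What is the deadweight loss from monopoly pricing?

In inverse form: demand P = 132.5 − 0.05Q, supply P = 51.9 + 0.08Q.
Competitive equilibrium: 132.5 − 0.05Q = 51.9 + 0.08Q → Q* = 620, P* = 101.5.
Marginal revenue: MR = 132.5 − 0.1Q. Set MR = MC: 132.5 − 0.1Q = 51.9 + 0.08Q → Q_m = 447.7778.
Price P_m = 132.5 − 0.05·447.7778 = 110.1111; MC(Q_m) = 51.9 + 0.08·447.7778 = 87.7222.
Competitive Q* = 620, so ΔQ = 172.2222; wedge = 110.1111 − 87.7222 = 22.3889.
DWL = ½ × 172.2222 × 22.3889 = 1927.93.

1927.93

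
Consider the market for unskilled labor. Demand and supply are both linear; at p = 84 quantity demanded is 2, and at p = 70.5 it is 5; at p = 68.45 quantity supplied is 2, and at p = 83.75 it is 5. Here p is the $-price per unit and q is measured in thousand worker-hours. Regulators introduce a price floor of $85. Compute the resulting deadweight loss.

$16.29 thousand

Demand slope = (70.5 − 84)/(5 − 2) = −4.5, so p = 93 − 4.5q.
Supply slope = (83.75 − 68.45)/(5 − 2) = 5.1, so p = 58.25 + 5.1q.
Competitive equilibrium: 93 − 4.5q = 58.25 + 5.1q → q* = 3.6198, p* = 76.7109.
At the floor p = 85, quantity demanded = (93 − 85)/4.5 = 1.7778.
Sellers' marginal cost at q' = 1.7778: 58.25 + 5.1·1.7778 = 67.3168.
Δq = 3.6198 − 1.7778 = 1.842; wedge = 85 − 67.3168 = 17.6832.
DWL = ½ × 1.842 × 17.6832 = $16.29 thousand.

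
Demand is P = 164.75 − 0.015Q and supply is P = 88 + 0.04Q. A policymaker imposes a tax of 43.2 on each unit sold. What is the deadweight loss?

16965.82

Competitive equilibrium: 164.75 − 0.015Q = 88 + 0.04Q → Q* = 1395.4545, P* = 143.8182.
With the tax, the buyer price exceeds the seller price by 43.2: (164.75 − 0.015Q) − (88 + 0.04Q) = 43.2 → Q' = 610.
ΔQ = 1395.4545 − 610 = 785.4545; the wedge equals the tax, 43.2.
Deadweight loss = ½ × 785.4545 × 43.2 = 16965.82.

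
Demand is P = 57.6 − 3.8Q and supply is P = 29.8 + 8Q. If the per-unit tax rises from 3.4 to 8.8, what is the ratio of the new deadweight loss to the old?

Competitive equilibrium: 57.6 − 3.8Q = 29.8 + 8Q → Q* = 2.3559, P* = 48.6475.
For a per-unit tax t: ΔQ = t/11.8, so DWL = ½·t·(t/11.8) = t²/23.6.
At t = 3.4: DWL = 0.490. At t = 8.8: DWL = 3.281.
Ratio = (8.8/3.4)² = 6.699.

6.699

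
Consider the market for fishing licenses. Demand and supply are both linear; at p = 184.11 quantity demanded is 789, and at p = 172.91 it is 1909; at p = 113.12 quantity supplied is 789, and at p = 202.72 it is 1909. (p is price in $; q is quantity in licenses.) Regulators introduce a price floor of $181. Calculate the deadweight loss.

Demand slope = (172.91 − 184.11)/(1909 − 789) = −0.01, so p = 192 − 0.01q.
Supply slope = (202.72 − 113.12)/(1909 − 789) = 0.08, so p = 50 + 0.08q.
Competitive equilibrium: 192 − 0.01q = 50 + 0.08q → q* = 1577.7778, p* = 176.2222.
At the floor p = 181, quantity demanded = (192 − 181)/0.01 = 1100.
Sellers' marginal cost at q' = 1100: 50 + 0.08·1100 = 138.
Δq = 1577.7778 − 1100 = 477.7778; wedge = 181 − 138 = 43.
DWL = ½ × 477.7778 × 43 = $10272.22.

$10272.22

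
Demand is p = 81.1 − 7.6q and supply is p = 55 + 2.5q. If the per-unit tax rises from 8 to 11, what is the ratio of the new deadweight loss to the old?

1.891

Competitive equilibrium: 81.1 − 7.6q = 55 + 2.5q → q* = 2.5842, p* = 61.4604.
For a per-unit tax t: Δq = t/10.1, so DWL = ½·t·(t/10.1) = t²/20.2.
At t = 8: DWL = 3.168. At t = 11: DWL = 5.990.
Ratio = (11/8)² = 1.891.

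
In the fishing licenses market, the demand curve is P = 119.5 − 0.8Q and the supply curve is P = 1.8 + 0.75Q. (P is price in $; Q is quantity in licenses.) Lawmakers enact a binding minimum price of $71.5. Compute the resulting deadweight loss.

$196.80

Competitive equilibrium: 119.5 − 0.8Q = 1.8 + 0.75Q → Q* = 75.9355, P* = 58.7516.
At the floor P = 71.5, quantity demanded = (119.5 − 71.5)/0.8 = 60.
Sellers' marginal cost at Q' = 60: 1.8 + 0.75·60 = 46.8.
ΔQ = 75.9355 − 60 = 15.9355; wedge = 71.5 − 46.8 = 24.7.
The triangle = ½ × 15.9355 × 24.7 = $196.80.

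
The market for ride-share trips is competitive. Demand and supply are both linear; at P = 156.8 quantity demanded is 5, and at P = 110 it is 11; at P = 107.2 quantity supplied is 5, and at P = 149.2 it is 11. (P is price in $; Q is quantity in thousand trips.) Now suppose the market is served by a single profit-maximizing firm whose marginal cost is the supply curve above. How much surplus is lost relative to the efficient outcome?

$61.48 thousand

Demand slope = (110 − 156.8)/(11 − 5) = −7.8, so P = 195.8 − 7.8Q.
Supply slope = (149.2 − 107.2)/(11 − 5) = 7, so P = 72.2 + 7Q.
Competitive equilibrium: 195.8 − 7.8Q = 72.2 + 7Q → Q* = 8.3514, P* = 130.6595.
Marginal revenue: MR = 195.8 − 15.6Q. Set MR = MC: 195.8 − 15.6Q = 72.2 + 7Q → Q_m = 5.469.
Price P_m = 195.8 − 7.8·5.469 = 153.1418; MC(Q_m) = 72.2 + 7·5.469 = 110.483.
Competitive Q* = 8.3514, so ΔQ = 2.8824; wedge = 153.1418 − 110.483 = 42.6588.
DWL = ½ × 2.8824 × 42.6588 = $61.48 thousand.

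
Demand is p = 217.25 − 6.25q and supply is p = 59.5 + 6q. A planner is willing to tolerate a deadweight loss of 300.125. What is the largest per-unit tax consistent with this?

Competitive equilibrium: 217.25 − 6.25q = 59.5 + 6q → q* = 12.8776, p* = 136.7653.
A tax t gives Δq = t/12.25 and wedge t, so DWL = t²/24.5.
t²/24.5 = 300.125 → t² = 7353.0625 → t = 85.75.

85.75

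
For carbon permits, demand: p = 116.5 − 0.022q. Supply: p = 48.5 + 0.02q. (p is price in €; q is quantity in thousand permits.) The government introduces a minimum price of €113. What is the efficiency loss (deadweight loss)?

€44760.95 thousand

Competitive equilibrium: 116.5 − 0.022q = 48.5 + 0.02q → q* = 1619.047619, p* = 80.880952.
At the floor p = 113, quantity demanded = (116.5 − 113)/0.022 = 159.090909.
Sellers' marginal cost at q' = 159.090909: 48.5 + 0.02·159.090909 = 51.681818.
Δq = 1619.047619 − 159.090909 = 1459.95671; wedge = 113 − 51.681818 = 61.318182.
Deadweight loss = ½ × 1459.95671 × 61.318182 = €44760.95 thousand.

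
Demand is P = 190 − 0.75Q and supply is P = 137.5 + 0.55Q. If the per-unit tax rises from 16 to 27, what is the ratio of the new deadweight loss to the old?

2.848

Competitive equilibrium: 190 − 0.75Q = 137.5 + 0.55Q → Q* = 40.3846, P* = 159.7115.
For a per-unit tax t: ΔQ = t/1.3, so DWL = ½·t·(t/1.3) = t²/2.6.
At t = 16: DWL = 98.462. At t = 27: DWL = 280.385.
Ratio = (27/16)² = 2.848.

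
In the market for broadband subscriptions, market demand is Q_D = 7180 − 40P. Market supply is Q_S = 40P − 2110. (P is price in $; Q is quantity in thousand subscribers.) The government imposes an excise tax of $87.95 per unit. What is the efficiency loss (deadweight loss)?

In inverse form: demand P = 179.5 − 0.025Q, supply P = 52.75 + 0.025Q.
Competitive equilibrium: 179.5 − 0.025Q = 52.75 + 0.025Q → Q* = 2535, P* = 116.125.
With the tax, the buyer price exceeds the seller price by 87.95: (179.5 − 0.025Q) − (52.75 + 0.025Q) = 87.95 → Q' = 776.
ΔQ = 2535 − 776 = 1759; the wedge equals the tax, 87.95.
Deadweight loss = ½ × 1759 × 87.95 = $77352.025 thousand.

$77352.025 thousand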